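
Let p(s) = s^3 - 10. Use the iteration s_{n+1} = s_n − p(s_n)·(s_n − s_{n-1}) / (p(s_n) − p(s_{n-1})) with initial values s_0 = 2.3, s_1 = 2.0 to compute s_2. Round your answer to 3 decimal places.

p(2.3) = 2.16700, p(2.0) = -2.00000
s_2 = 2.00000 − (-2.00000)·(2.00000 − 2.30000) / (-2.00000 − 2.16700) = 2.00000 − (0.60000)/(-4.16700) = 2.14399

2.144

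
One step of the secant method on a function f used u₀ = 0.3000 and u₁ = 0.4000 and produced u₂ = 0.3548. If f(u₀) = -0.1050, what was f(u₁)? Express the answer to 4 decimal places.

The secant line through (0.3000, -0.1050) and (0.4000, f(u₁)) crosses zero at u₂ = 0.3548.
So (0.3000, -0.1050), (0.4000, f(u₁)), (0.3548, 0) are collinear:
f(u₁) = -0.1050 · (0.4000 − 0.3548) / (0.3000 − 0.3548) = -0.1050 · (0.045200)/(-0.054800) = 0.086606

0.0866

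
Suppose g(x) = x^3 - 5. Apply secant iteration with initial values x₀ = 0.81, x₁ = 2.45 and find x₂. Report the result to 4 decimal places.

g(0.81) = -4.468559, g(2.45) = 9.706125
x₂ = 2.450000 − 9.706125·(2.450000 − 0.810000) / (9.706125 − (-4.468559)) = 2.450000 − (15.918045)/(14.174684) = 1.327009

1.3270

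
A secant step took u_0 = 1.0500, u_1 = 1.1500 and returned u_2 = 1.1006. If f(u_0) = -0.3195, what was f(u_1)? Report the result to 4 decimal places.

0.3119

The secant line through (1.0500, -0.3195) and (1.1500, f(u_1)) crosses zero at u_2 = 1.1006.
So (1.0500, -0.3195), (1.1500, f(u_1)), (1.1006, 0) are collinear:
f(u_1) = -0.3195 · (1.1500 − 1.1006) / (1.0500 − 1.1006) = -0.3195 · (0.049400)/(-0.050600) = 0.311923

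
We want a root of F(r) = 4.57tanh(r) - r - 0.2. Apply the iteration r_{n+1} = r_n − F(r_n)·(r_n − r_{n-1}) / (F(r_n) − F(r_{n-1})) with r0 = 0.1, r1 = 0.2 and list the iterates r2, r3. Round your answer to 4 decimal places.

F(0.1) = 0.155483, F(0.2) = 0.502005
r2 = 0.200000 − 0.502005·(0.200000 − 0.100000) / (0.502005 − 0.155483) = 0.200000 − (0.050201)/(0.346522) = 0.055131
F(0.055131) = -0.003439
r3 = 0.055131 − (-0.003439)·(0.055131 − 0.200000) / (-0.003439 − 0.502005) = 0.055131 − (0.000498)/(-0.505444) = 0.056116

0.0551, 0.0561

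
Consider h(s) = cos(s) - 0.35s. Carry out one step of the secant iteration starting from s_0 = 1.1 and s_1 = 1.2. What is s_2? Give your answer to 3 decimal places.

h(1.1) = 0.06860, h(1.2) = -0.05764
s_2 = 1.20000 − (-0.05764)·(1.20000 − 1.10000) / (-0.05764 − 0.06860) = 1.20000 − (-0.00576)/(-0.12624) = 1.15434

1.154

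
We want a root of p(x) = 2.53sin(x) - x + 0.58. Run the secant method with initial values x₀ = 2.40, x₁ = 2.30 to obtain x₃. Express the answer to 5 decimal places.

p(2.40) = -0.1110782, p(2.30) = 0.1666342
x₂ = 2.3000000 − 0.1666342·(2.3000000 − 2.4000000) / (0.1666342 − (-0.1110782)) = 2.3000000 − (-0.0166634)/(0.2777123) = 2.3600024
p(2.3600024) = 0.0021524
x₃ = 2.3600024 − 0.0021524·(2.3600024 − 2.3000000) / (0.0021524 − 0.1666342) = 2.3600024 − (0.0001291)/(-0.1644818) = 2.3607876

2.36079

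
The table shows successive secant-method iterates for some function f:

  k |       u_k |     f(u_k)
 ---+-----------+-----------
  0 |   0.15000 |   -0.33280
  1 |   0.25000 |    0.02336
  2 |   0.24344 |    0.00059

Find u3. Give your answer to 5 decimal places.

u3 = 0.24344 − 0.00059·(0.24344 − 0.25000) / (0.00059 − 0.02336)
   = 0.24344 − (-0.0000039)/(-0.0227700) = 0.2432700

0.24327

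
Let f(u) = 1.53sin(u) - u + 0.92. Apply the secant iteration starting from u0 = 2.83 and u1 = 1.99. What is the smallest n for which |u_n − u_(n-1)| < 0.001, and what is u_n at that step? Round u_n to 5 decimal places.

f(2.83) = -1.4409403, f(1.99) = 0.3275224
u2 = 1.9900000 − 0.3275224·(-0.8400000)/(1.7684627) = 2.1455695;  |Δ| = 0.1555695
f(2.1455695) = 0.0585834
u3 = 2.1455695 − 0.0585834·(0.1555695)/(-0.2689390) = 2.1794575;  |Δ| = 0.0338880
f(2.1794575) = -0.0042236
u4 = 2.1794575 − (-0.0042236)·(0.0338880)/(-0.0628070) = 2.1771786;  |Δ| = 0.0022789
f(2.1771786) = 0.0000456
u5 = 2.1771786 − 0.0000456·(-0.0022789)/(0.0042692) = 2.1772029;  |Δ| = 0.0000243
|u5 − u4| = 0.0000243 < 0.001

n = 5, u_n = 2.17720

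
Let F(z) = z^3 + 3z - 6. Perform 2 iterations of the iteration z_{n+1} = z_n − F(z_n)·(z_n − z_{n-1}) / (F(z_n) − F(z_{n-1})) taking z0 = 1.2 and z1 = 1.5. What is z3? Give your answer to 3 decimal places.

1.287

F(1.2) = -0.67200, F(1.5) = 1.87500
z2 = 1.50000 − 1.87500·(1.50000 − 1.20000) / (1.87500 − (-0.67200)) = 1.50000 − (0.56250)/(2.54700) = 1.27915
F(1.27915) = -0.06956
z3 = 1.27915 − (-0.06956)·(1.27915 − 1.50000) / (-0.06956 − 1.87500) = 1.27915 − (0.01536)/(-1.94456) = 1.28705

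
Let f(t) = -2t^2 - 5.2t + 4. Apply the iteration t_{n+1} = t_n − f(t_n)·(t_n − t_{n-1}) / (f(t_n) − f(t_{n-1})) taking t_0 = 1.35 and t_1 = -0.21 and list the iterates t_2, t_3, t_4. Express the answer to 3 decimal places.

0.459, 0.668, 0.619

f(1.35) = -6.66500, f(-0.21) = 5.00380
t_2 = -0.21000 − 5.00380·(-0.21000 − 1.35000) / (5.00380 − (-6.66500)) = -0.21000 − (-7.80593)/(11.66880) = 0.45896
f(0.45896) = 1.19214
t_3 = 0.45896 − 1.19214·(0.45896 − (-0.21000)) / (1.19214 − 5.00380) = 0.45896 − (0.79749)/(-3.81166) = 0.66818
f(0.66818) = -0.36747
t_4 = 0.66818 − (-0.36747)·(0.66818 − 0.45896) / (-0.36747 − 1.19214) = 0.66818 − (-0.07688)/(-1.55961) = 0.61888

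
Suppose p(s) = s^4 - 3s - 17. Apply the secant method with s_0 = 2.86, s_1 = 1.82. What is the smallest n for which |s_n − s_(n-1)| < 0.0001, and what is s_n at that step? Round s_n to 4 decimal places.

n = 7, s_n = 2.2044

p(2.86) = 41.325856, p(1.82) = -11.488006
s_2 = 1.820000 − (-11.488006)·(-1.040000)/(-52.813862) = 2.046220;  |Δ| = 0.226220
p(2.046220) = -5.607570
s_3 = 2.046220 − (-5.607570)·(0.226220)/(5.880437) = 2.261942;  |Δ| = 0.215722
p(2.261942) = 2.391530
s_4 = 2.261942 − 2.391530·(0.215722)/(7.999100) = 2.197446;  |Δ| = 0.064496
p(2.197446) = -0.275316
s_5 = 2.197446 − (-0.275316)·(-0.064496)/(-2.666846) = 2.204105;  |Δ| = 0.006658
p(2.204105) = -0.011400
s_6 = 2.204105 − (-0.011400)·(0.006658)/(0.263916) = 2.204392;  |Δ| = 0.000288
p(2.204392) = 0.000058
s_7 = 2.204392 − 0.000058·(0.000288)/(0.011458) = 2.204391;  |Δ| = 0.000001
|s_7 − s_6| = 0.000001 < 0.0001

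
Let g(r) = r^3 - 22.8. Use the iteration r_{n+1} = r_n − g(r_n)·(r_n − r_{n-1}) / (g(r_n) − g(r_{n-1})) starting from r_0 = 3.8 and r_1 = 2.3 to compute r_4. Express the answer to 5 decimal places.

2.83345

g(3.8) = 32.0720000, g(2.3) = -10.6330000
r_2 = 2.3000000 − (-10.6330000)·(2.3000000 − 3.8000000) / (-10.6330000 − 32.0720000) = 2.3000000 − (15.9495000)/(-42.7050000) = 2.6734809
g(2.6734809) = -3.6912959
r_3 = 2.6734809 − (-3.6912959)·(2.6734809 − 2.3000000) / (-3.6912959 − (-10.6330000)) = 2.6734809 − (-1.3786283)/(6.9417041) = 2.8720817
g(2.8720817) = 0.8913808
r_4 = 2.8720817 − 0.8913808·(2.8720817 − 2.6734809) / (0.8913808 − (-3.6912959)) = 2.8720817 − (0.1770290)/(4.5826766) = 2.8334517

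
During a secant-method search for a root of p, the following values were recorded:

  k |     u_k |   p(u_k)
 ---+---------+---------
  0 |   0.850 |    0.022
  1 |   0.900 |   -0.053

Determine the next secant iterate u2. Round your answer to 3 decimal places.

u2 = 0.900 − (-0.053)·(0.900 − 0.850) / (-0.053 − 0.022)
   = 0.900 − (-0.00265)/(-0.07500) = 0.86467

0.865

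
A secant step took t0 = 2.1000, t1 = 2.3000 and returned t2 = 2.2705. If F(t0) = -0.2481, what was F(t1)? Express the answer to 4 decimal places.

The secant line through (2.1000, -0.2481) and (2.3000, F(t1)) crosses zero at t2 = 2.2705.
So (2.1000, -0.2481), (2.3000, F(t1)), (2.2705, 0) are collinear:
F(t1) = -0.2481 · (2.3000 − 2.2705) / (2.1000 − 2.2705) = -0.2481 · (0.029500)/(-0.170500) = 0.042926

0.0429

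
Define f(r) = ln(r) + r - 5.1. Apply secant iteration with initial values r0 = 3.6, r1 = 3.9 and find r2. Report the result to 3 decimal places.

f(3.6) = -0.21907, f(3.9) = 0.16098
r2 = 3.90000 − 0.16098·(3.90000 − 3.60000) / (0.16098 − (-0.21907)) = 3.90000 − (0.04829)/(0.38004) = 3.77293

3.773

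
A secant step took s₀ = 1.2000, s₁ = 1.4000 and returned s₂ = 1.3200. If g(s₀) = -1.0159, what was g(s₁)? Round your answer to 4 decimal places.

The secant line through (1.2000, -1.0159) and (1.4000, g(s₁)) crosses zero at s₂ = 1.3200.
So (1.2000, -1.0159), (1.4000, g(s₁)), (1.3200, 0) are collinear:
g(s₁) = -1.0159 · (1.4000 − 1.3200) / (1.2000 − 1.3200) = -1.0159 · (0.080000)/(-0.120000) = 0.677267

0.6773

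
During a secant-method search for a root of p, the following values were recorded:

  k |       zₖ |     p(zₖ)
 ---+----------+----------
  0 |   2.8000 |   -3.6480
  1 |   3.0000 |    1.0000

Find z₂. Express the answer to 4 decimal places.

2.9570

z₂ = 3.0000 − 1.0000·(3.0000 − 2.8000) / (1.0000 − (-3.6480))
   = 3.0000 − (0.200000)/(4.648000) = 2.956971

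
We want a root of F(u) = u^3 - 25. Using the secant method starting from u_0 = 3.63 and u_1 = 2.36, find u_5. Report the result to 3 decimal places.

2.924

F(3.63) = 22.83215, F(2.36) = -11.85574
u_2 = 2.36000 − (-11.85574)·(2.36000 − 3.63000) / (-11.85574 − 22.83215) = 2.36000 − (15.05679)/(-34.68789) = 2.79406
F(2.79406) = -3.18730
u_3 = 2.79406 − (-3.18730)·(2.79406 − 2.36000) / (-3.18730 − (-11.85574)) = 2.79406 − (-1.38349)/(8.66845) = 2.95367
F(2.95367) = 0.76821
u_4 = 2.95367 − 0.76821·(2.95367 − 2.79406) / (0.76821 − (-3.18730)) = 2.95367 − (0.12261)/(3.95550) = 2.92267
F(2.92267) = -0.03456
u_5 = 2.92267 − (-0.03456)·(2.92267 − 2.95367) / (-0.03456 − 0.76821) = 2.92267 − (0.00107)/(-0.80277) = 2.92400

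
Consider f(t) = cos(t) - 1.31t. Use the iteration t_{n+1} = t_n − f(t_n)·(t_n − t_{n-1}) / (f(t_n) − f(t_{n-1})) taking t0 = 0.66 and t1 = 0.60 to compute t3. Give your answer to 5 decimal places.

0.62089

f(0.66) = -0.0746078, f(0.60) = 0.0393356
t2 = 0.6000000 − 0.0393356·(0.6000000 − 0.6600000) / (0.0393356 − (-0.0746078)) = 0.6000000 − (-0.0023601)/(0.1139434) = 0.6207132
f(0.6207132) = 0.0003295
t3 = 0.6207132 − 0.0003295·(0.6207132 − 0.6000000) / (0.0003295 − 0.0393356) = 0.6207132 − (0.0000068)/(-0.0390061) = 0.6208882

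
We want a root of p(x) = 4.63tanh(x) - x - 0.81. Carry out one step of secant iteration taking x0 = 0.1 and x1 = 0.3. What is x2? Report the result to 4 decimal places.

p(0.1) = -0.448537, p(0.3) = 0.238777
x2 = 0.300000 − 0.238777·(0.300000 − 0.100000) / (0.238777 − (-0.448537)) = 0.300000 − (0.047755)/(0.687315) = 0.230519

0.2305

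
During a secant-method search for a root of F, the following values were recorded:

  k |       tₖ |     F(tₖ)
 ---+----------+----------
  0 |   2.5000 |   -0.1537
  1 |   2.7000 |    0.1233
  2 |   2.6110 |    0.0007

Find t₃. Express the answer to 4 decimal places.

t₃ = 2.6110 − 0.0007·(2.6110 − 2.7000) / (0.0007 − 0.1233)
   = 2.6110 − (-0.000062)/(-0.122600) = 2.610492

2.6105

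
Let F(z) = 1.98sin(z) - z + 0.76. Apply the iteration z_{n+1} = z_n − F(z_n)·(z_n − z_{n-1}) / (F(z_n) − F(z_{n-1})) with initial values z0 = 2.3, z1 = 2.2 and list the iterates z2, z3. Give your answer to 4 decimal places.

F(2.3) = -0.063504, F(2.2) = 0.160823
z2 = 2.200000 − 0.160823·(2.200000 − 2.300000) / (0.160823 − (-0.063504)) = 2.200000 − (-0.016082)/(0.224327) = 2.271691
F(2.271691) = 0.001554
z3 = 2.271691 − 0.001554·(2.271691 − 2.200000) / (0.001554 − 0.160823) = 2.271691 − (0.000111)/(-0.159269) = 2.272391

2.2717, 2.2724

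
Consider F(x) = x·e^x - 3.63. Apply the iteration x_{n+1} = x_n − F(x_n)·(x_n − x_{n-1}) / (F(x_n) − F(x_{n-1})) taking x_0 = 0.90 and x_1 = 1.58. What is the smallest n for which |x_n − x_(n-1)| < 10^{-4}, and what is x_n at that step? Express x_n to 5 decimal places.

n = 6, x_n = 1.14972

F(0.90) = -1.4163572, F(1.58) = 4.0408302
x_2 = 1.5800000 − 4.0408302·(0.6800000)/(5.4571874) = 1.0764870;  |Δ| = 0.5035130
F(1.0764870) = -0.4712068
x_3 = 1.0764870 − (-0.4712068)·(-0.5035130)/(-4.5120370) = 1.1290706;  |Δ| = 0.0525835
F(1.1290706) = -0.1380325
x_4 = 1.1290706 − (-0.1380325)·(0.0525835)/(0.3331743) = 1.1508556;  |Δ| = 0.0217851
F(1.1508556) = 0.0077354
x_5 = 1.1508556 − 0.0077354·(0.0217851)/(0.1457679) = 1.1496996;  |Δ| = 0.0011561
F(1.1496996) = -0.0001176
x_6 = 1.1496996 − (-0.0001176)·(-0.0011561)/(-0.0078530) = 1.1497169;  |Δ| = 0.0000173
|x_6 − x_5| = 0.0000173 < 10^{-4}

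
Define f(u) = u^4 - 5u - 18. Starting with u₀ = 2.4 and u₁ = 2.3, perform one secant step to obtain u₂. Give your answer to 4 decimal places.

2.3323

f(2.4) = 3.177600, f(2.3) = -1.515900
u₂ = 2.300000 − (-1.515900)·(2.300000 − 2.400000) / (-1.515900 − 3.177600) = 2.300000 − (0.151590)/(-4.693500) = 2.332298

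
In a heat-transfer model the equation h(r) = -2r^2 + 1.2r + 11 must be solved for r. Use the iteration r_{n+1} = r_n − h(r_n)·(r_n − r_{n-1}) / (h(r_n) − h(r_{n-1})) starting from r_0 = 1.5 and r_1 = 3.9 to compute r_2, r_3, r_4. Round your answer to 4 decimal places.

2.3646, 2.5989, 2.6688

h(1.5) = 8.300000, h(3.9) = -14.740000
r_2 = 3.900000 − (-14.740000)·(3.900000 − 1.500000) / (-14.740000 − 8.300000) = 3.900000 − (-35.376000)/(-23.040000) = 2.364583
h(2.364583) = 2.654991
r_3 = 2.364583 − 2.654991·(2.364583 − 3.900000) / (2.654991 − (-14.740000)) = 2.364583 − (-4.076518)/(17.394991) = 2.598933
h(2.598933) = 0.609810
r_4 = 2.598933 − 0.609810·(2.598933 − 2.364583) / (0.609810 − 2.654991) = 2.598933 − (0.142909)/(-2.045181) = 2.668809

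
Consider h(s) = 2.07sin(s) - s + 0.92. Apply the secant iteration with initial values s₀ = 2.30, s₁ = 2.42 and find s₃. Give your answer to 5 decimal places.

2.36731

h(2.30) = 0.1636098, h(2.42) = -0.1325969
s₂ = 2.4200000 − (-0.1325969)·(2.4200000 − 2.3000000) / (-0.1325969 − 0.1636098) = 2.4200000 − (-0.0159116)/(-0.2962067) = 2.3662820
h(2.3662820) = 0.0025896
s₃ = 2.3662820 − 0.0025896·(2.3662820 − 2.4200000) / (0.0025896 − (-0.1325969)) = 2.3662820 − (-0.0001391)/(0.1351865) = 2.3673110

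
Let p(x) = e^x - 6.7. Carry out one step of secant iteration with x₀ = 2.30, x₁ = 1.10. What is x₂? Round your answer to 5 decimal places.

1.73630

p(2.30) = 3.2741825, p(1.10) = -3.6958340
x₂ = 1.1000000 − (-3.6958340)·(1.1000000 − 2.3000000) / (-3.6958340 − 3.2741825) = 1.1000000 − (4.4350008)/(-6.9700164) = 1.7362970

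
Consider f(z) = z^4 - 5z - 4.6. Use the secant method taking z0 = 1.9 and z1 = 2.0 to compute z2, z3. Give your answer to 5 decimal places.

f(1.9) = -1.0679000, f(2.0) = 1.4000000
z2 = 2.0000000 − 1.4000000·(2.0000000 − 1.9000000) / (1.4000000 − (-1.0679000)) = 2.0000000 − (0.1400000)/(2.4679000) = 1.9432716
f(1.9432716) = -0.0558821
z3 = 1.9432716 − (-0.0558821)·(1.9432716 − 2.0000000) / (-0.0558821 − 1.4000000) = 1.9432716 − (0.0031701)/(-1.4558821) = 1.9454490

1.94327, 1.94545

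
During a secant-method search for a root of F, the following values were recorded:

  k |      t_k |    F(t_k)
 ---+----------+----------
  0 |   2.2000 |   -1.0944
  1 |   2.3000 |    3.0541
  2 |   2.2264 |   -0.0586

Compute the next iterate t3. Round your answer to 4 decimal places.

t3 = 2.2264 − (-0.0586)·(2.2264 − 2.3000) / (-0.0586 − 3.0541)
   = 2.2264 − (0.004313)/(-3.112700) = 2.227786

2.2278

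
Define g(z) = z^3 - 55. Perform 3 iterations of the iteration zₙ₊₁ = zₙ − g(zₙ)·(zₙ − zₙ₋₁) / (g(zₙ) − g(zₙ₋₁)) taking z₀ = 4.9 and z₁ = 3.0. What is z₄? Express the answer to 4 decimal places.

3.7997

g(4.9) = 62.649000, g(3.0) = -28.000000
z₂ = 3.000000 − (-28.000000)·(3.000000 − 4.900000) / (-28.000000 − 62.649000) = 3.000000 − (53.200000)/(-90.649000) = 3.586879
g(3.586879) = -8.852285
z₃ = 3.586879 − (-8.852285)·(3.586879 − 3.000000) / (-8.852285 − (-28.000000)) = 3.586879 − (-5.195221)/(19.147715) = 3.858202
g(3.858202) = 2.432140
z₄ = 3.858202 − 2.432140·(3.858202 − 3.586879) / (2.432140 − (-8.852285)) = 3.858202 − (0.659896)/(11.284425) = 3.799724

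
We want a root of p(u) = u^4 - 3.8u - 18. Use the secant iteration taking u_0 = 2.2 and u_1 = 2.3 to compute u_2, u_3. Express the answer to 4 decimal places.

2.2702, 2.2717

p(2.2) = -2.934400, p(2.3) = 1.244100
u_2 = 2.300000 − 1.244100·(2.300000 − 2.200000) / (1.244100 − (-2.934400)) = 2.300000 − (0.124410)/(4.178500) = 2.270226
p(2.270226) = -0.063898
u_3 = 2.270226 − (-0.063898)·(2.270226 − 2.300000) / (-0.063898 − 1.244100) = 2.270226 − (0.001902)/(-1.307998) = 2.271681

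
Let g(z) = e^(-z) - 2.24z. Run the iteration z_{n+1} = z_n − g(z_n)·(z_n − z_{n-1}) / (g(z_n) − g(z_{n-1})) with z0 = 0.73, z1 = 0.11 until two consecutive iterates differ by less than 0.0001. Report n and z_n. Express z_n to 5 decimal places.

g(0.73) = -1.1532910, g(0.11) = 0.6494341
z2 = 0.1100000 − 0.6494341·(-0.6200000)/(1.8027251) = 0.3333558;  |Δ| = 0.2233558
g(0.3333558) = -0.0302019
z3 = 0.3333558 − (-0.0302019)·(0.2233558)/(-0.6796360) = 0.3234303;  |Δ| = 0.0099255
g(0.3234303) = -0.0008214
z4 = 0.3234303 − (-0.0008214)·(-0.0099255)/(0.0293804) = 0.3231528;  |Δ| = 0.0002775
g(0.3231528) = 0.0000010
z5 = 0.3231528 − 0.0000010·(-0.0002775)/(0.0008224) = 0.3231531;  |Δ| = 0.0000003
|z5 − z4| = 0.0000003 < 0.0001

n = 5, z_n = 0.32315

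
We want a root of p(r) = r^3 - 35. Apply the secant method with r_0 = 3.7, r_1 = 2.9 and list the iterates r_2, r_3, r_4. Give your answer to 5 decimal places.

3.22321, 3.27699, 3.27098

p(3.7) = 15.6530000, p(2.9) = -10.6110000
r_2 = 2.9000000 − (-10.6110000)·(2.9000000 − 3.7000000) / (-10.6110000 − 15.6530000) = 2.9000000 − (8.4888000)/(-26.2640000) = 3.2232105
p(3.2232105) = -1.5137898
r_3 = 3.2232105 − (-1.5137898)·(3.2232105 − 2.9000000) / (-1.5137898 − (-10.6110000)) = 3.2232105 − (-0.4892727)/(9.0972102) = 3.2769932
p(3.2769932) = 0.1905959
r_4 = 3.2769932 − 0.1905959·(3.2769932 − 3.2232105) / (0.1905959 − (-1.5137898)) = 3.2769932 − (0.0102508)/(1.7043857) = 3.2709789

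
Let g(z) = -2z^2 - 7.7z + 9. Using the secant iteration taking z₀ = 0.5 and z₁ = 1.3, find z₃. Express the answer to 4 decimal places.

0.9379

g(0.5) = 4.650000, g(1.3) = -4.390000
z₂ = 1.300000 − (-4.390000)·(1.300000 − 0.500000) / (-4.390000 − 4.650000) = 1.300000 − (-3.512000)/(-9.040000) = 0.911504
g(0.911504) = 0.319735
z₃ = 0.911504 − 0.319735·(0.911504 − 1.300000) / (0.319735 − (-4.390000)) = 0.911504 − (-0.124216)/(4.709735) = 0.937879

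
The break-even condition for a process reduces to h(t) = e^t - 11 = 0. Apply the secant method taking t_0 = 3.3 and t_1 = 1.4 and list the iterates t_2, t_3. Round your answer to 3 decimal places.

h(3.3) = 16.11264, h(1.4) = -6.94480
t_2 = 1.40000 − (-6.94480)·(1.40000 − 3.30000) / (-6.94480 − 16.11264) = 1.40000 − (13.19512)/(-23.05744) = 1.97227
h(1.97227) = -3.81302
t_3 = 1.97227 − (-3.81302)·(1.97227 − 1.40000) / (-3.81302 − (-6.94480)) = 1.97227 − (-2.18208)/(3.13178) = 2.66902

1.972, 2.669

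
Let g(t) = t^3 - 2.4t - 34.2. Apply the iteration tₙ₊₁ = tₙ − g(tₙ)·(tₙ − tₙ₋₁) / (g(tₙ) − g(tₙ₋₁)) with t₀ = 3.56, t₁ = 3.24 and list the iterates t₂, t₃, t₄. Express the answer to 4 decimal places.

3.4865, 3.4924, 3.4920

g(3.56) = 2.374016, g(3.24) = -7.963776
t₂ = 3.240000 − (-7.963776)·(3.240000 − 3.560000) / (-7.963776 − 2.374016) = 3.240000 − (2.548408)/(-10.337792) = 3.486514
g(3.486514) = -0.186344
t₃ = 3.486514 − (-0.186344)·(3.486514 − 3.240000) / (-0.186344 − (-7.963776)) = 3.486514 − (-0.045936)/(7.777432) = 3.492420
g(3.492420) = 0.015235
t₄ = 3.492420 − 0.015235·(3.492420 − 3.486514) / (0.015235 − (-0.186344)) = 3.492420 − (0.000090)/(0.201579) = 3.491974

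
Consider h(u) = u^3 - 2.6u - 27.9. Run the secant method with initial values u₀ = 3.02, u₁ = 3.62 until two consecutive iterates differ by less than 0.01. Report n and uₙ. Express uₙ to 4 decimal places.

n = 4, uₙ = 3.3180

h(3.02) = -8.208392, h(3.62) = 10.125928
u₂ = 3.620000 − 10.125928·(0.600000)/(18.334320) = 3.288624;  |Δ| = 0.331376
h(3.288624) = -0.883802
u₃ = 3.288624 − (-0.883802)·(-0.331376)/(-11.009730) = 3.315225;  |Δ| = 0.026601
h(3.315225) = -0.082888
u₄ = 3.315225 − (-0.082888)·(0.026601)/(0.800913) = 3.317978;  |Δ| = 0.002753
|u₄ − u₃| = 0.002753 < 0.01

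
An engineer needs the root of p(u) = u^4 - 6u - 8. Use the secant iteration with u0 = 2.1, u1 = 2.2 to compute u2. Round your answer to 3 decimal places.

p(2.1) = -1.15190, p(2.2) = 2.22560
u2 = 2.20000 − 2.22560·(2.20000 − 2.10000) / (2.22560 − (-1.15190)) = 2.20000 − (0.22256)/(3.37750) = 2.13411

2.134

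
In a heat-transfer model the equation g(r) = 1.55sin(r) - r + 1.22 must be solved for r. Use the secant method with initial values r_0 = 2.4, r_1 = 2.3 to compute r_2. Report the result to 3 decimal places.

g(2.4) = -0.13303, g(2.3) = 0.07584
r_2 = 2.30000 − 0.07584·(2.30000 − 2.40000) / (0.07584 − (-0.13303)) = 2.30000 − (-0.00758)/(0.20888) = 2.33631

2.336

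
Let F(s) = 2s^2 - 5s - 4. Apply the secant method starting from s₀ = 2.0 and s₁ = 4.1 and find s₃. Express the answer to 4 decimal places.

F(2.0) = -6.000000, F(4.1) = 9.120000
s₂ = 4.100000 − 9.120000·(4.100000 − 2.000000) / (9.120000 − (-6.000000)) = 4.100000 − (19.152000)/(15.120000) = 2.833333
F(2.833333) = -2.111111
s₃ = 2.833333 − (-2.111111)·(2.833333 − 4.100000) / (-2.111111 − 9.120000) = 2.833333 − (2.674074)/(-11.231111) = 3.071429

3.0714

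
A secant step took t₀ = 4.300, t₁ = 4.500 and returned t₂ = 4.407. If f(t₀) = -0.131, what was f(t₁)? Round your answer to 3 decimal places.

0.114

The secant line through (4.300, -0.131) and (4.500, f(t₁)) crosses zero at t₂ = 4.407.
So (4.300, -0.131), (4.500, f(t₁)), (4.407, 0) are collinear:
f(t₁) = -0.131 · (4.500 − 4.407) / (4.300 − 4.407) = -0.131 · (0.09300)/(-0.10700) = 0.11386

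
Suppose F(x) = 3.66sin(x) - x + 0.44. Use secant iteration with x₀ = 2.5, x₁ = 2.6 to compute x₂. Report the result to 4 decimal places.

2.5323

F(2.5) = 0.130408, F(2.6) = -0.273265
x₂ = 2.600000 − (-0.273265)·(2.600000 − 2.500000) / (-0.273265 − 0.130408) = 2.600000 − (-0.027326)/(-0.403673) = 2.532305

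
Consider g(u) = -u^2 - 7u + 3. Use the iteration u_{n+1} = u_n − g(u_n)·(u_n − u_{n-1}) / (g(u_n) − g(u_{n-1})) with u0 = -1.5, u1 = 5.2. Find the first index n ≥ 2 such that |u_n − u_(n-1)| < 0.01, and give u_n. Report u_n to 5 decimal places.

n = 6, u_n = 0.40511

g(-1.5) = 11.2500000, g(5.2) = -60.4400000
u2 = 5.2000000 − (-60.4400000)·(6.7000000)/(-71.6900000) = -0.4485981;  |Δ| = 5.6485981
g(-0.4485981) = 5.9389466
u3 = -0.4485981 − 5.9389466·(-5.6485981)/(66.3789466) = 0.0567838;  |Δ| = 0.5053820
g(0.0567838) = 2.5992887
u4 = 0.0567838 − 2.5992887·(0.5053820)/(-3.3396579) = 0.4501276;  |Δ| = 0.3933438
g(0.4501276) = -0.3535082
u5 = 0.4501276 − (-0.3535082)·(0.3933438)/(-2.9527969) = 0.4030366;  |Δ| = 0.0470910
g(0.4030366) = 0.0163054
u6 = 0.4030366 − 0.0163054·(-0.0470910)/(0.3698136) = 0.4051129;  |Δ| = 0.0020763
|u6 − u5| = 0.0020763 < 0.01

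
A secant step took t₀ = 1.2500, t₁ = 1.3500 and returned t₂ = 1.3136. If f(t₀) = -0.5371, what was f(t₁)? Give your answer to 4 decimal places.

The secant line through (1.2500, -0.5371) and (1.3500, f(t₁)) crosses zero at t₂ = 1.3136.
So (1.2500, -0.5371), (1.3500, f(t₁)), (1.3136, 0) are collinear:
f(t₁) = -0.5371 · (1.3500 − 1.3136) / (1.2500 − 1.3136) = -0.5371 · (0.036400)/(-0.063600) = 0.307397

0.3074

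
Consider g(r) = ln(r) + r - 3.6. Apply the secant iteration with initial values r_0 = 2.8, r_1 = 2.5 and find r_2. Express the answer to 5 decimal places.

g(2.8) = 0.2296194, g(2.5) = -0.1837093
r_2 = 2.5000000 − (-0.1837093)·(2.5000000 − 2.8000000) / (-0.1837093 − 0.2296194) = 2.5000000 − (0.0551128)/(-0.4133287) = 2.6333389

2.63334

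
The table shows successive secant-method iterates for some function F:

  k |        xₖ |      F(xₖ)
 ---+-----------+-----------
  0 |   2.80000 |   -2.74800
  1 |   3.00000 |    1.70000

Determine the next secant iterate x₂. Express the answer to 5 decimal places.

2.92356

x₂ = 3.00000 − 1.70000·(3.00000 − 2.80000) / (1.70000 − (-2.74800))
   = 3.00000 − (0.3400000)/(4.4480000) = 2.9235612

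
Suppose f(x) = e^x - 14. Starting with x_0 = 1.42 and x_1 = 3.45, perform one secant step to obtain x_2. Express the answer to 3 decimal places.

2.152

f(1.42) = -9.86288, f(3.45) = 17.50039
x_2 = 3.45000 − 17.50039·(3.45000 − 1.42000) / (17.50039 − (-9.86288)) = 3.45000 − (35.52580)/(27.36327) = 2.15170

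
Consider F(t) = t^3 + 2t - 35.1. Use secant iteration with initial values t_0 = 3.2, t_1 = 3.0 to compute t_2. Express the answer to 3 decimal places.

3.068

F(3.2) = 4.06800, F(3.0) = -2.10000
t_2 = 3.00000 − (-2.10000)·(3.00000 − 3.20000) / (-2.10000 − 4.06800) = 3.00000 − (0.42000)/(-6.16800) = 3.06809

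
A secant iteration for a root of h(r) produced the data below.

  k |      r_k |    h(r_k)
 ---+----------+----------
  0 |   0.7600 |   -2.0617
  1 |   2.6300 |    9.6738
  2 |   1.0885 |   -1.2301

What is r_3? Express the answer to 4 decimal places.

r_3 = 1.0885 − (-1.2301)·(1.0885 − 2.6300) / (-1.2301 − 9.6738)
   = 1.0885 − (1.896199)/(-10.903900) = 1.262401

1.2624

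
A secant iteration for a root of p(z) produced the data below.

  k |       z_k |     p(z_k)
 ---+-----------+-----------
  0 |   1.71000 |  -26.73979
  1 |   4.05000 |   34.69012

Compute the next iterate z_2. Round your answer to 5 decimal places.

z_2 = 4.05000 − 34.69012·(4.05000 − 1.71000) / (34.69012 − (-26.73979))
   = 4.05000 − (81.1748808)/(61.4299100) = 2.7285772

2.72858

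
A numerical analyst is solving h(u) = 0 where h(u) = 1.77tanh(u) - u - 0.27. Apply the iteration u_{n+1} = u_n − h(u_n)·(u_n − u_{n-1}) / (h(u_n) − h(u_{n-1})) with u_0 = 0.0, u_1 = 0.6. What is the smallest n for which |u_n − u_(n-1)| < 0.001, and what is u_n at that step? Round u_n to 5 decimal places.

n = 6, u_n = 0.39515

h(0.0) = -0.2700000, h(0.6) = 0.0805777
u_2 = 0.6000000 − 0.0805777·(0.6000000)/(0.3505777) = 0.4620944;  |Δ| = 0.1379056
h(0.4620944) = 0.0321733
u_3 = 0.4620944 − 0.0321733·(-0.1379056)/(-0.0484044) = 0.3704317;  |Δ| = 0.0916627
h(0.3704317) = -0.0131981
u_4 = 0.3704317 − (-0.0131981)·(-0.0916627)/(-0.0453714) = 0.3970955;  |Δ| = 0.0266638
h(0.3970955) = 0.0010105
u_5 = 0.3970955 − 0.0010105·(0.0266638)/(0.0142086) = 0.3951992;  |Δ| = 0.0018963
h(0.3951992) = 0.0000265
u_6 = 0.3951992 − 0.0000265·(-0.0018963)/(-0.0009840) = 0.3951481;  |Δ| = 0.0000511
|u_6 − u_5| = 0.0000511 < 0.001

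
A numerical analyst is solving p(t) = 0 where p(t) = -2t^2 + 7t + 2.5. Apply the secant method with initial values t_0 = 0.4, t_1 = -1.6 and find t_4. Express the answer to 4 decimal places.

-0.3291

p(0.4) = 4.980000, p(-1.6) = -13.820000
t_2 = -1.600000 − (-13.820000)·(-1.600000 − 0.400000) / (-13.820000 − 4.980000) = -1.600000 − (27.640000)/(-18.800000) = -0.129787
p(-0.129787) = 1.557800
t_3 = -0.129787 − 1.557800·(-0.129787 − (-1.600000)) / (1.557800 − (-13.820000)) = -0.129787 − (2.290297)/(15.377800) = -0.278723
p(-0.278723) = 0.393570
t_4 = -0.278723 − 0.393570·(-0.278723 − (-0.129787)) / (0.393570 − 1.557800) = -0.278723 − (-0.058616)/(-1.164230) = -0.329070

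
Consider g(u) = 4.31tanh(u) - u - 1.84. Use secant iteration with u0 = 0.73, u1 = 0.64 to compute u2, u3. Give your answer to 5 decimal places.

g(0.73) = 0.1154117, g(0.64) = -0.0452829
u2 = 0.6400000 − (-0.0452829)·(0.6400000 − 0.7300000) / (-0.0452829 − 0.1154117) = 0.6400000 − (0.0040755)/(-0.1606946) = 0.6653615
g(0.6653615) = 0.0027155
u3 = 0.6653615 − 0.0027155·(0.6653615 − 0.6400000) / (0.0027155 − (-0.0452829)) = 0.6653615 − (0.0000689)/(0.0479985) = 0.6639267

0.66536, 0.66393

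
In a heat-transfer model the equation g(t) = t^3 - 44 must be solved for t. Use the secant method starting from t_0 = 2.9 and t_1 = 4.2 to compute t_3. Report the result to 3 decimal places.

g(2.9) = -19.61100, g(4.2) = 30.08800
t_2 = 4.20000 − 30.08800·(4.20000 − 2.90000) / (30.08800 − (-19.61100)) = 4.20000 − (39.11440)/(49.69900) = 3.41297
g(3.41297) = -4.24434
t_3 = 3.41297 − (-4.24434)·(3.41297 − 4.20000) / (-4.24434 − 30.08800) = 3.41297 − (3.34040)/(-34.33234) = 3.51027

3.510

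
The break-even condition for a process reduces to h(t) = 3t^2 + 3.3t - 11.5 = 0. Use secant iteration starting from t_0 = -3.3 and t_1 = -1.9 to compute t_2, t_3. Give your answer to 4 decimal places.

-2.4642, -2.6087

h(-3.3) = 10.280000, h(-1.9) = -6.940000
t_2 = -1.900000 − (-6.940000)·(-1.900000 − (-3.300000)) / (-6.940000 − 10.280000) = -1.900000 − (-9.716000)/(-17.220000) = -2.464228
h(-2.464228) = -1.414698
t_3 = -2.464228 − (-1.414698)·(-2.464228 − (-1.900000)) / (-1.414698 − (-6.940000)) = -2.464228 − (0.798211)/(5.525302) = -2.608692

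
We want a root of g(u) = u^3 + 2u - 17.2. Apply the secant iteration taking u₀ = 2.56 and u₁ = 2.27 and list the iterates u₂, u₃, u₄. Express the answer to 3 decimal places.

g(2.56) = 4.69722, g(2.27) = -0.96292
u₂ = 2.27000 − (-0.96292)·(2.27000 − 2.56000) / (-0.96292 − 4.69722) = 2.27000 − (0.27925)/(-5.66013) = 2.31934
g(2.31934) = -0.08489
u₃ = 2.31934 − (-0.08489)·(2.31934 − 2.27000) / (-0.08489 − (-0.96292)) = 2.31934 − (-0.00419)/(0.87803) = 2.32411
g(2.32411) = 0.00178
u₄ = 2.32411 − 0.00178·(2.32411 − 2.31934) / (0.00178 − (-0.08489)) = 2.32411 − (0.00001)/(0.08667) = 2.32401

2.319, 2.324, 2.324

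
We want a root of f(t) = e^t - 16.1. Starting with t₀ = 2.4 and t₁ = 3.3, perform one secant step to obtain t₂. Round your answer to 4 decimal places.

f(2.4) = -5.076824, f(3.3) = 11.012639
t₂ = 3.300000 − 11.012639·(3.300000 − 2.400000) / (11.012639 − (-5.076824)) = 3.300000 − (9.911375)/(16.089463) = 2.683983

2.6840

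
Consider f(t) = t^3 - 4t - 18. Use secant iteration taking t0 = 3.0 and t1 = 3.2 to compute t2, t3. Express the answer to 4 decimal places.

f(3.0) = -3.000000, f(3.2) = 1.968000
t2 = 3.200000 − 1.968000·(3.200000 − 3.000000) / (1.968000 − (-3.000000)) = 3.200000 − (0.393600)/(4.968000) = 3.120773
f(3.120773) = -0.089186
t3 = 3.120773 − (-0.089186)·(3.120773 − 3.200000) / (-0.089186 − 1.968000) = 3.120773 − (0.007066)/(-2.057186) = 3.124208

3.1208, 3.1242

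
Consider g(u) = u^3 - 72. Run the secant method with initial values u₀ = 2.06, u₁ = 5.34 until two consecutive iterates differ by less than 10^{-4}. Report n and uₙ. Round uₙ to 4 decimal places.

n = 7, uₙ = 4.1602

g(2.06) = -63.258184, g(5.34) = 80.273304
u₂ = 5.340000 − 80.273304·(3.280000)/(143.531488) = 3.505584;  |Δ| = 1.834416
g(3.505584) = -28.919455
u₃ = 3.505584 − (-28.919455)·(-1.834416)/(-109.192759) = 3.991425;  |Δ| = 0.485841
g(3.991425) = -8.410717
u₄ = 3.991425 − (-8.410717)·(0.485841)/(20.508738) = 4.190670;  |Δ| = 0.199245
g(4.190670) = 1.595371
u₅ = 4.190670 − 1.595371·(0.199245)/(10.006088) = 4.158903;  |Δ| = 0.031768
g(4.158903) = -0.065659
u₆ = 4.158903 − (-0.065659)·(-0.031768)/(-1.661030) = 4.160158;  |Δ| = 0.001256
g(4.160158) = -0.000479
u₇ = 4.160158 − (-0.000479)·(0.001256)/(0.065179) = 4.160168;  |Δ| = 0.000009
|u₇ − u₆| = 0.000009 < 10^{-4}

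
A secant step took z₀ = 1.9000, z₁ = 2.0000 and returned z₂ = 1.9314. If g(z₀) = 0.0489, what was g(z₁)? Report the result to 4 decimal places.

-0.1068

The secant line through (1.9000, 0.0489) and (2.0000, g(z₁)) crosses zero at z₂ = 1.9314.
So (1.9000, 0.0489), (2.0000, g(z₁)), (1.9314, 0) are collinear:
g(z₁) = 0.0489 · (2.0000 − 1.9314) / (1.9000 − 1.9314) = 0.0489 · (0.068600)/(-0.031400) = -0.106832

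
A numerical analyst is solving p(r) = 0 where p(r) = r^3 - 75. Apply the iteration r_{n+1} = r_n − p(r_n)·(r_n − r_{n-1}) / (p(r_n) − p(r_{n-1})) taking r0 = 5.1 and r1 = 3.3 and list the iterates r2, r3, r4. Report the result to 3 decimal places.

4.027, 4.267, 4.215

p(5.1) = 57.65100, p(3.3) = -39.06300
r2 = 3.30000 − (-39.06300)·(3.30000 − 5.10000) / (-39.06300 − 57.65100) = 3.30000 − (70.31340)/(-96.71400) = 4.02702
p(4.02702) = -9.69406
r3 = 4.02702 − (-9.69406)·(4.02702 − 3.30000) / (-9.69406 − (-39.06300)) = 4.02702 − (-7.04782)/(29.36894) = 4.26700
p(4.26700) = 2.69046
r4 = 4.26700 − 2.69046·(4.26700 − 4.02702) / (2.69046 − (-9.69406)) = 4.26700 − (0.64564)/(12.38453) = 4.21487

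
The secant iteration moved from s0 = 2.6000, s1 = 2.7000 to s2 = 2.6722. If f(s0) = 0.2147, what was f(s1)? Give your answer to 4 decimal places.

The secant line through (2.6000, 0.2147) and (2.7000, f(s1)) crosses zero at s2 = 2.6722.
So (2.6000, 0.2147), (2.7000, f(s1)), (2.6722, 0) are collinear:
f(s1) = 0.2147 · (2.7000 − 2.6722) / (2.6000 − 2.6722) = 0.2147 · (0.027800)/(-0.072200) = -0.082668

-0.0827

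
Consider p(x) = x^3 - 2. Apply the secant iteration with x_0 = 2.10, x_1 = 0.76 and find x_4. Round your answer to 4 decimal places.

1.2230

p(2.10) = 7.261000, p(0.76) = -1.561024
x_2 = 0.760000 − (-1.561024)·(0.760000 − 2.100000) / (-1.561024 − 7.261000) = 0.760000 − (2.091772)/(-8.822024) = 0.997108
p(0.997108) = -1.008651
x_3 = 0.997108 − (-1.008651)·(0.997108 − 0.760000) / (-1.008651 − (-1.561024)) = 0.997108 − (-0.239159)/(0.552373) = 1.430075
p(1.430075) = 0.924666
x_4 = 1.430075 − 0.924666·(1.430075 − 0.997108) / (0.924666 − (-1.008651)) = 1.430075 − (0.400350)/(1.933317) = 1.222996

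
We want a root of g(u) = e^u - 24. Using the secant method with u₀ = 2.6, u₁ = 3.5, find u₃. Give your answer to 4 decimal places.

3.1633

g(2.6) = -10.536262, g(3.5) = 9.115452
u₂ = 3.500000 − 9.115452·(3.500000 − 2.600000) / (9.115452 − (-10.536262)) = 3.500000 − (8.203907)/(19.651714) = 3.082535
g(3.082535) = -2.186375
u₃ = 3.082535 − (-2.186375)·(3.082535 − 3.500000) / (-2.186375 − 9.115452) = 3.082535 − (0.912735)/(-11.301826) = 3.163295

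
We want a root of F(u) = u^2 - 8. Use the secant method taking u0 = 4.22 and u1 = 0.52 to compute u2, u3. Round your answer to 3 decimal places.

F(4.22) = 9.80840, F(0.52) = -7.72960
u2 = 0.52000 − (-7.72960)·(0.52000 − 4.22000) / (-7.72960 − 9.80840) = 0.52000 − (28.59952)/(-17.53800) = 2.15072
F(2.15072) = -3.37442
u3 = 2.15072 − (-3.37442)·(2.15072 − 0.52000) / (-3.37442 − (-7.72960)) = 2.15072 − (-5.50272)/(4.35518) = 3.41420

2.151, 3.414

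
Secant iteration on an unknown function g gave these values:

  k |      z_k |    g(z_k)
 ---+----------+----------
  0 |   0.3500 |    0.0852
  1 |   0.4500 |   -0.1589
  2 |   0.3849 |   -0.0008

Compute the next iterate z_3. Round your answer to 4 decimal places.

0.3846

z_3 = 0.3849 − (-0.0008)·(0.3849 − 0.4500) / (-0.0008 − (-0.1589))
   = 0.3849 − (0.000052)/(0.158100) = 0.384571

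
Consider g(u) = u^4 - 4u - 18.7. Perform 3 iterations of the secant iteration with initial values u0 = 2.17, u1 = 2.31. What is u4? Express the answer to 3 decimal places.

g(2.17) = -5.20626, g(2.31) = 0.53396
u2 = 2.31000 − 0.53396·(2.31000 − 2.17000) / (0.53396 − (-5.20626)) = 2.31000 − (0.07475)/(5.74022) = 2.29698
g(2.29698) = -0.05064
u3 = 2.29698 − (-0.05064)·(2.29698 − 2.31000) / (-0.05064 − 0.53396) = 2.29698 − (0.00066)/(-0.58460) = 2.29811
g(2.29811) = -0.00043
u4 = 2.29811 − (-0.00043)·(2.29811 − 2.29698) / (-0.00043 − (-0.05064)) = 2.29811 − (0.00000)/(0.05021) = 2.29811

2.298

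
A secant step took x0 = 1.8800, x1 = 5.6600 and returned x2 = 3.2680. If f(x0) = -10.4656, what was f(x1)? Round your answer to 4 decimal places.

The secant line through (1.8800, -10.4656) and (5.6600, f(x1)) crosses zero at x2 = 3.2680.
So (1.8800, -10.4656), (5.6600, f(x1)), (3.2680, 0) are collinear:
f(x1) = -10.4656 · (5.6600 − 3.2680) / (1.8800 − 3.2680) = -10.4656 · (2.392000)/(-1.388000) = 18.035818

18.0358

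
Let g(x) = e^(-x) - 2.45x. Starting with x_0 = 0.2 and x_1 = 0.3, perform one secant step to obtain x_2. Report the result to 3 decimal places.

g(0.2) = 0.32873, g(0.3) = 0.00582
x_2 = 0.30000 − 0.00582·(0.30000 − 0.20000) / (0.00582 − 0.32873) = 0.30000 − (0.00058)/(-0.32291) = 0.30180

0.302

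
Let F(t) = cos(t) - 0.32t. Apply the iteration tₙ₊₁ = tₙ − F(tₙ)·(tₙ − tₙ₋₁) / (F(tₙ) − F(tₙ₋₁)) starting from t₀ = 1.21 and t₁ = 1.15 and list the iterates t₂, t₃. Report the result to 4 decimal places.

1.1825, 1.1827

F(1.21) = -0.034181, F(1.15) = 0.040487
t₂ = 1.150000 − 0.040487·(1.150000 − 1.210000) / (0.040487 − (-0.034181)) = 1.150000 − (-0.002429)/(0.074668) = 1.182534
F(1.182534) = 0.000170
t₃ = 1.182534 − 0.000170·(1.182534 − 1.150000) / (0.000170 − 0.040487) = 1.182534 − (0.000006)/(-0.040318) = 1.182671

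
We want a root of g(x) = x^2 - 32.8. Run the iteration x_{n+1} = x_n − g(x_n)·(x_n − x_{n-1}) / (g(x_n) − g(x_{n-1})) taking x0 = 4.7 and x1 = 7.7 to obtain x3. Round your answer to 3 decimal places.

5.703

g(4.7) = -10.71000, g(7.7) = 26.49000
x2 = 7.70000 − 26.49000·(7.70000 − 4.70000) / (26.49000 − (-10.71000)) = 7.70000 − (79.47000)/(37.20000) = 5.56371
g(5.56371) = -1.84513
x3 = 5.56371 − (-1.84513)·(5.56371 − 7.70000) / (-1.84513 − 26.49000) = 5.56371 − (3.94174)/(-28.33513) = 5.70282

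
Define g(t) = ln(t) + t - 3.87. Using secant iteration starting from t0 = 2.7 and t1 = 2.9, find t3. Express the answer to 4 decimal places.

g(2.7) = -0.176748, g(2.9) = 0.094711
t2 = 2.900000 − 0.094711·(2.900000 − 2.700000) / (0.094711 − (-0.176748)) = 2.900000 − (0.018942)/(0.271459) = 2.830221
g(2.830221) = 0.000576
t3 = 2.830221 − 0.000576·(2.830221 − 2.900000) / (0.000576 − 0.094711) = 2.830221 − (-0.000040)/(-0.094135) = 2.829794

2.8298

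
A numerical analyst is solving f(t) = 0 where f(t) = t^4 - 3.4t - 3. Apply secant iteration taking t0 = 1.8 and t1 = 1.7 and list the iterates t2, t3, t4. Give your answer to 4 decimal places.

f(1.8) = 1.377600, f(1.7) = -0.427900
t2 = 1.700000 − (-0.427900)·(1.700000 − 1.800000) / (-0.427900 − 1.377600) = 1.700000 − (0.042790)/(-1.805500) = 1.723700
f(1.723700) = -0.032900
t3 = 1.723700 − (-0.032900)·(1.723700 − 1.700000) / (-0.032900 − (-0.427900)) = 1.723700 − (-0.000780)/(0.395000) = 1.725674
f(1.725674) = 0.000896
t4 = 1.725674 − 0.000896·(1.725674 − 1.723700) / (0.000896 − (-0.032900)) = 1.725674 − (0.000002)/(0.033796) = 1.725621

1.7237, 1.7257, 1.7256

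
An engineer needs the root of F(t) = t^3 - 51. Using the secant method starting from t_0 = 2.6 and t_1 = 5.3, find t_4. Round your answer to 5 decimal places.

3.72691

F(2.6) = -33.4240000, F(5.3) = 97.8770000
t_2 = 5.3000000 − 97.8770000·(5.3000000 − 2.6000000) / (97.8770000 − (-33.4240000)) = 5.3000000 − (264.2679000)/(131.3010000) = 3.2873124
F(3.2873124) = -15.4759136
t_3 = 3.2873124 − (-15.4759136)·(3.2873124 − 5.3000000) / (-15.4759136 − 97.8770000) = 3.2873124 − (31.1481801)/(-113.3529136) = 3.5621018
F(3.5621018) = -5.8020259
t_4 = 3.5621018 − (-5.8020259)·(3.5621018 − 3.2873124) / (-5.8020259 − (-15.4759136)) = 3.5621018 − (-1.5943353)/(9.6738877) = 3.7269099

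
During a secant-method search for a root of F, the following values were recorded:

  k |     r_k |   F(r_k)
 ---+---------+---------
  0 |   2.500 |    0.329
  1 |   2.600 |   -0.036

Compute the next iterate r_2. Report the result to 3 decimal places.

2.590

r_2 = 2.600 − (-0.036)·(2.600 − 2.500) / (-0.036 − 0.329)
   = 2.600 − (-0.00360)/(-0.36500) = 2.59014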